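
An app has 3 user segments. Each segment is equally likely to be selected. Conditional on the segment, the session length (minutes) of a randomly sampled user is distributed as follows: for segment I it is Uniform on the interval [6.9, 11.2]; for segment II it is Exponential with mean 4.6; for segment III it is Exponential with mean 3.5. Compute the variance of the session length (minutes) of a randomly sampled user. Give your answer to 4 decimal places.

17.4075

Per component, I: μ=9.05, E[X²]=83.4433; II: μ=4.6, E[X²]=42.32; III: μ=3.5, E[X²]=24.5.
E[X] = 0.333333·9.05 + 0.333333·4.6 + 0.333333·3.5 = 5.71667.
E[X²] = 0.333333·83.4433 + 0.333333·42.32 + 0.333333·24.5 = 50.0878.
Var(X) = E[X²] − (E[X])² = 50.0878 − 32.6803 = 17.4075.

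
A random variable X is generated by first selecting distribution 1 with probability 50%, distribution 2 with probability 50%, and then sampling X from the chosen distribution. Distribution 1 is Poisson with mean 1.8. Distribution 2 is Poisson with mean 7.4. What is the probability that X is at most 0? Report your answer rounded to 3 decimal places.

Conditional on each component, P(X ≤ 0): 1: 0.165299; 2: 0.000611253.
By total probability, P(X ≤ 0) = 0.5·0.165299 + 0.5·0.000611253 = 0.0829551.

0.083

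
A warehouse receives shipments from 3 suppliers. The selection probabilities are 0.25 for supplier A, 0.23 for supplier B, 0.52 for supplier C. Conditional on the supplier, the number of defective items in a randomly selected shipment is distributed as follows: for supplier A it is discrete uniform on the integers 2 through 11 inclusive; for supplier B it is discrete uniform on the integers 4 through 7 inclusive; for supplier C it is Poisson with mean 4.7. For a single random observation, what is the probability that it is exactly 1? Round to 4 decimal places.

Conditional on each supplier, P(X = 1): A: 0; B: 0; C: 0.0427478.
By total probability, P(X = 1) = 0.25·0 + 0.23·0 + 0.52·0.0427478 = 0.0222289.

0.0222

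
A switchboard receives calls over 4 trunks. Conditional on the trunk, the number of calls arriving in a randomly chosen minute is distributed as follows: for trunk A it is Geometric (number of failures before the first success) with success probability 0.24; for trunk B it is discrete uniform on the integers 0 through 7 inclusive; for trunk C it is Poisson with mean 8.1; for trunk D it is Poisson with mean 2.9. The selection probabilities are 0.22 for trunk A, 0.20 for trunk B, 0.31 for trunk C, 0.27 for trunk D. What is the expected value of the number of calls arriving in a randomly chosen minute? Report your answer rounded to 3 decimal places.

Component means — A: 3.16667; B: 3.5; C: 8.1; D: 2.9.
E[X] = 0.22·3.16667 + 0.2·3.5 + 0.31·8.1 + 0.27·2.9 = 4.69067.

4.691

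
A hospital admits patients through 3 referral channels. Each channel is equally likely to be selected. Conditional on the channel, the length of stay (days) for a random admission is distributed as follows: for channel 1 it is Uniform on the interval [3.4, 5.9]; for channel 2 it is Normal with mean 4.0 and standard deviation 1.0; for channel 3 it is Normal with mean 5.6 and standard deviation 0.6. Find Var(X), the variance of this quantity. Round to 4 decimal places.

1.0586

Per component, 1: μ=4.65, E[X²]=22.1433; 2: μ=4, E[X²]=17; 3: μ=5.6, E[X²]=31.72.
E[X] = 0.333333·4.65 + 0.333333·4 + 0.333333·5.6 = 4.75.
E[X²] = 0.333333·22.1433 + 0.333333·17 + 0.333333·31.72 = 23.6211.
Var(X) = E[X²] − (E[X])² = 23.6211 − 22.5625 = 1.05861.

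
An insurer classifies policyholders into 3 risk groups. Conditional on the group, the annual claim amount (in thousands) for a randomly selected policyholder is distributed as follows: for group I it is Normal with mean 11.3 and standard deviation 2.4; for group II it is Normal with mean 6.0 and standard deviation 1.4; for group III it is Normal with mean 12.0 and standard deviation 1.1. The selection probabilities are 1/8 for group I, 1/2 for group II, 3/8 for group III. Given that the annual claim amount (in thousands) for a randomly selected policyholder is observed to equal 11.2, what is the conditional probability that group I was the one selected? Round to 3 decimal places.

Likelihoods f(11.2 | ·): I: 0.166082; II: 0.000287764; III: 0.278396.
Posterior ∝ prior × likelihood. Numerator for I: 0.125·0.166082 = 0.0207602.
Normalizing constant: 0.125·0.166082 + 0.5·0.000287764 + 0.375·0.278396 = 0.125303.
P(I | observation) = 0.0207602 / 0.125303 = 0.165681.

0.166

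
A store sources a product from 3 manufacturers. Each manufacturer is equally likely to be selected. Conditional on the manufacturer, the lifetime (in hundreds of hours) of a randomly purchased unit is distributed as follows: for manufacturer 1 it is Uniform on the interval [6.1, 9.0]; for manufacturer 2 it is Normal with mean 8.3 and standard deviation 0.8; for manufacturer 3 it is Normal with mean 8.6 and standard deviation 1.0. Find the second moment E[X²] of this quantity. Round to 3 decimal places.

For each component E[X²] = Var + (mean)², giving 1: 57.7033; 2: 69.53; 3: 74.96.
Overall E[X²] = 0.333333·57.7033 + 0.333333·69.53 + 0.333333·74.96 = 67.3978.

67.398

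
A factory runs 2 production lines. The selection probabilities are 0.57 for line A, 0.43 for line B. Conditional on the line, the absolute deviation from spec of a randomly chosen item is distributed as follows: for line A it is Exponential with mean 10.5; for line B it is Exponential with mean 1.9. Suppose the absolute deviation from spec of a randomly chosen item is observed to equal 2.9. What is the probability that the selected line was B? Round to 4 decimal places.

0.5443

Likelihoods f(2.9 | ·): A: 0.0722541; B: 0.114387.
Posterior ∝ prior × likelihood. Numerator for B: 0.43·0.114387 = 0.0491863.
Normalizing constant: 0.57·0.0722541 + 0.43·0.114387 = 0.0903712.
P(B | observation) = 0.0491863 / 0.0903712 = 0.54427.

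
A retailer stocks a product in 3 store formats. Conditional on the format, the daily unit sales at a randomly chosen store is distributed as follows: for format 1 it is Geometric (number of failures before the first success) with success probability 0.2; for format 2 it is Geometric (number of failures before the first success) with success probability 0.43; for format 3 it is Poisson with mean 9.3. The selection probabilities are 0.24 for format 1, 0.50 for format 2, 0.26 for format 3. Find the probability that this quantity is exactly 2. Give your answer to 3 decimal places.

Conditional on each format, P(X = 2): 1: 0.128; 2: 0.139707; 3: 0.00395364.
By total probability, P(X = 2) = 0.24·0.128 + 0.5·0.139707 + 0.26·0.00395364 = 0.101601.

0.102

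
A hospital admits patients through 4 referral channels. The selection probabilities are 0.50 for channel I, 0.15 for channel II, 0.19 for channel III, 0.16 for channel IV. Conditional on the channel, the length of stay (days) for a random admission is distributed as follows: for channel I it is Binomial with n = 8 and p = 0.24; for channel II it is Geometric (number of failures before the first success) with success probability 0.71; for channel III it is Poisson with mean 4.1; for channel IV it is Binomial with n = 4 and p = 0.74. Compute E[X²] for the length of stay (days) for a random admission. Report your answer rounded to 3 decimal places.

For each component E[X²] = Var + (mean)², giving I: 5.1456; II: 0.742115; III: 20.91; IV: 9.5312.
Overall E[X²] = 0.5·5.1456 + 0.15·0.742115 + 0.19·20.91 + 0.16·9.5312 = 8.18201.

8.182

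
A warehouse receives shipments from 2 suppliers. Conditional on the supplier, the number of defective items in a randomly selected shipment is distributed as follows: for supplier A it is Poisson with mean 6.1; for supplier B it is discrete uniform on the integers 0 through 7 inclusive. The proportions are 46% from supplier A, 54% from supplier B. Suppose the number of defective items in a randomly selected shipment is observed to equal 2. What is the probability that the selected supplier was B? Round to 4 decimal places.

Likelihoods P(X=2 | ·): A: 0.0417286; B: 0.125.
Posterior ∝ prior × likelihood. Numerator for B: 0.54·0.125 = 0.0675.
Normalizing constant: 0.46·0.0417286 + 0.54·0.125 = 0.0866951.
P(B | observation) = 0.0675 / 0.0866951 = 0.77859.

0.7786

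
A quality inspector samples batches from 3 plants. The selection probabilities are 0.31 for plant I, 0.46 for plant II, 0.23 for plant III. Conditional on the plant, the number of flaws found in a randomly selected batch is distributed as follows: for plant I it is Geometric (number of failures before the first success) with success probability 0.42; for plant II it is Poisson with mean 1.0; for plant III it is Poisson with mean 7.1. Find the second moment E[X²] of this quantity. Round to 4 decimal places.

15.7578

For each component E[X²] = Var + (mean)², giving I: 5.19501; II: 2; III: 57.51.
Overall E[X²] = 0.31·5.19501 + 0.46·2 + 0.23·57.51 = 15.7578.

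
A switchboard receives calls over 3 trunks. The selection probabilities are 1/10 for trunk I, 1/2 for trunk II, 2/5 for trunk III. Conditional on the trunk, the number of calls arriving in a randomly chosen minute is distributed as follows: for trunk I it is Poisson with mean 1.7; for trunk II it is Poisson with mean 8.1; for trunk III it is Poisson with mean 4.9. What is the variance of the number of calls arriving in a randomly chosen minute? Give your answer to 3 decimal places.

Per component, I: μ=1.7, E[X²]=4.59; II: μ=8.1, E[X²]=73.71; III: μ=4.9, E[X²]=28.91.
E[X] = 0.1·1.7 + 0.5·8.1 + 0.4·4.9 = 6.18.
E[X²] = 0.1·4.59 + 0.5·73.71 + 0.4·28.91 = 48.878.
Var(X) = E[X²] − (E[X])² = 48.878 − 38.1924 = 10.6856.

10.686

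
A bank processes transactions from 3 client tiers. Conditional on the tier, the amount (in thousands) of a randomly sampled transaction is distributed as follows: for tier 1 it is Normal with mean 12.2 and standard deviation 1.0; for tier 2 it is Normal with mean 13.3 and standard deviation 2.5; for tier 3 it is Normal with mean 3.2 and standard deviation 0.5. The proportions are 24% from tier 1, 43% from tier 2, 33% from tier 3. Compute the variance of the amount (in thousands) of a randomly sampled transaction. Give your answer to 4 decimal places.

Per component, 1: μ=12.2, E[X²]=149.84; 2: μ=13.3, E[X²]=183.14; 3: μ=3.2, E[X²]=10.49.
E[X] = 0.24·12.2 + 0.43·13.3 + 0.33·3.2 = 9.703.
E[X²] = 0.24·149.84 + 0.43·183.14 + 0.33·10.49 = 118.174.
Var(X) = E[X²] − (E[X])² = 118.174 − 94.1482 = 24.0253.

24.0253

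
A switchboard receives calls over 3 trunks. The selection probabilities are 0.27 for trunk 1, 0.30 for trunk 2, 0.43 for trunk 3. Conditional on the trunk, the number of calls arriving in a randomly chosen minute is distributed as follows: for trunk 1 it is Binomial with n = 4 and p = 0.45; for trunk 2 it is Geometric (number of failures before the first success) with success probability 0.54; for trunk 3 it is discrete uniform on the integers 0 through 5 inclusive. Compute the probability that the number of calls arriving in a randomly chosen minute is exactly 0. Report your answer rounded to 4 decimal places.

0.2584

Conditional on each trunk, P(X = 0): 1: 0.0915063; 2: 0.54; 3: 0.166667.
By total probability, P(X = 0) = 0.27·0.0915063 + 0.3·0.54 + 0.43·0.166667 = 0.258373.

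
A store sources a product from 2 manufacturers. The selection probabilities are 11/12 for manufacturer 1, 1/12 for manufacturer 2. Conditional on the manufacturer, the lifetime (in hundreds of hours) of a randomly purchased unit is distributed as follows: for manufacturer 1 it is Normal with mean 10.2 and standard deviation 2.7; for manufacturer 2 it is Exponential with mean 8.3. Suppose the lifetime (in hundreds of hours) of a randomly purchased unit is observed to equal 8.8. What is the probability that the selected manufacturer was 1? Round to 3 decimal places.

0.971

Likelihoods f(8.8 | ·): 1: 0.129171; 2: 0.0417316.
Posterior ∝ prior × likelihood. Numerator for 1: 0.916667·0.129171 = 0.118406.
Normalizing constant: 0.916667·0.129171 + 0.0833333·0.0417316 = 0.121884.
P(1 | observation) = 0.118406 / 0.121884 = 0.971468.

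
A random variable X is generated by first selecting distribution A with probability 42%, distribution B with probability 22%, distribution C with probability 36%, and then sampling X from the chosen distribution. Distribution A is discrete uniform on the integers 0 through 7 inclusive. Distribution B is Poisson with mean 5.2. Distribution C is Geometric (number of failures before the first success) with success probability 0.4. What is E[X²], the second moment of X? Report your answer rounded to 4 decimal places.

16.6028

For each component E[X²] = Var + (mean)², giving A: 17.5; B: 32.24; C: 6.
Overall E[X²] = 0.42·17.5 + 0.22·32.24 + 0.36·6 = 16.6028.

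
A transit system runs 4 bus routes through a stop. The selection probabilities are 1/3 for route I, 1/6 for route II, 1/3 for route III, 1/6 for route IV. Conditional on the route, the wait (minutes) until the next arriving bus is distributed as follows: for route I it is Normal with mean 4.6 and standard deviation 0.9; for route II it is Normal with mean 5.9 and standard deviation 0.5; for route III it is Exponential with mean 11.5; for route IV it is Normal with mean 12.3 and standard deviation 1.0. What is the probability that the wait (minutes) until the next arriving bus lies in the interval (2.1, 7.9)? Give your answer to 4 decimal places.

0.6090

Conditional on each route, P(2.1 < X < 7.9): I: 0.997141; II: 0.999968; III: 0.329989; IV: 5.41254e-06.
By total probability, P(2.1 < X < 7.9) = 0.333333·0.997141 + 0.166667·0.999968 + 0.333333·0.329989 + 0.166667·5.41254e-06 = 0.609039.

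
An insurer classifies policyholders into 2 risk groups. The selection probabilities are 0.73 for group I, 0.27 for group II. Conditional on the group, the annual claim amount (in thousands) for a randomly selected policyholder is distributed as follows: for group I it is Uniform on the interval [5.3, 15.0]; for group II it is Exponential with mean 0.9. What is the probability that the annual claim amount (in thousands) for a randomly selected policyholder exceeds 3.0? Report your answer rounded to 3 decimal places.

0.740

Conditional on each group, P(X > 3.0): I: 1; II: 0.035674.
By total probability, P(X > 3.0) = 0.73·1 + 0.27·0.035674 = 0.739632.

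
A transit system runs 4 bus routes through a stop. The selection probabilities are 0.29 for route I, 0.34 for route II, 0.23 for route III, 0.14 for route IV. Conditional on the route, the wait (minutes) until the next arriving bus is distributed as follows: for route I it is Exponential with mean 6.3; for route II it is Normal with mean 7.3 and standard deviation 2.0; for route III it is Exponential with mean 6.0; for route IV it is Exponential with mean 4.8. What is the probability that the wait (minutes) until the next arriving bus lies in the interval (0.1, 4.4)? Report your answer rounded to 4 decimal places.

Conditional on each route, P(0.1 < X < 4.4): I: 0.486878; II: 0.0733702; III: 0.503166; IV: 0.579533.
By total probability, P(0.1 < X < 4.4) = 0.29·0.486878 + 0.34·0.0733702 + 0.23·0.503166 + 0.14·0.579533 = 0.363003.

0.3630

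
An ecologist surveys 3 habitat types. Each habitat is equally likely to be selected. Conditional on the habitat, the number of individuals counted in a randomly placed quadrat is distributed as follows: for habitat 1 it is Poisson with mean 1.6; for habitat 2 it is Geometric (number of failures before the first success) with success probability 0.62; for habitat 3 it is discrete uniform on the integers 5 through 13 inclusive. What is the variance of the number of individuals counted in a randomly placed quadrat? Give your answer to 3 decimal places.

Per component, 1: μ=1.6, E[X²]=4.16; 2: μ=0.612903, E[X²]=1.3642; 3: μ=9, E[X²]=87.6667.
E[X] = 0.333333·1.6 + 0.333333·0.612903 + 0.333333·9 = 3.73763.
E[X²] = 0.333333·4.16 + 0.333333·1.3642 + 0.333333·87.6667 = 31.0636.
Var(X) = E[X²] − (E[X])² = 31.0636 − 13.9699 = 17.0937.

17.094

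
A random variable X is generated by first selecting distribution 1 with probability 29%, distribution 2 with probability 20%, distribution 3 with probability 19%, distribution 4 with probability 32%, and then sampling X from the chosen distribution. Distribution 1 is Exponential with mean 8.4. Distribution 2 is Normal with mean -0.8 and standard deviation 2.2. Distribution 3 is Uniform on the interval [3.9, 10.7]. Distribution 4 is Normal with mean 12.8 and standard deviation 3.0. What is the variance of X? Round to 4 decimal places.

Per component, 1: μ=8.4, E[X²]=141.12; 2: μ=-0.8, E[X²]=5.48; 3: μ=7.3, E[X²]=57.1433; 4: μ=12.8, E[X²]=172.84.
E[X] = 0.29·8.4 + 0.2·-0.8 + 0.19·7.3 + 0.32·12.8 = 7.759.
E[X²] = 0.29·141.12 + 0.2·5.48 + 0.19·57.1433 + 0.32·172.84 = 108.187.
Var(X) = E[X²] − (E[X])² = 108.187 − 60.2021 = 47.9848.

47.9848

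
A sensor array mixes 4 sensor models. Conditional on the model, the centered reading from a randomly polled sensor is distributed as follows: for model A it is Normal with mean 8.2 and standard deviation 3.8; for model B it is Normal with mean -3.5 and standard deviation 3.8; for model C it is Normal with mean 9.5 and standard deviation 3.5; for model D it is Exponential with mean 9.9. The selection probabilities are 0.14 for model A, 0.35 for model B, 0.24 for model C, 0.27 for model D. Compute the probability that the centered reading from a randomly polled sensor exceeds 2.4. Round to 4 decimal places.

Conditional on each model, P(X > 2.4): A: 0.936534; B: 0.0602556; C: 0.978749; D: 0.784723.
By total probability, P(X > 2.4) = 0.14·0.936534 + 0.35·0.0602556 + 0.24·0.978749 + 0.27·0.784723 = 0.598979.

0.5990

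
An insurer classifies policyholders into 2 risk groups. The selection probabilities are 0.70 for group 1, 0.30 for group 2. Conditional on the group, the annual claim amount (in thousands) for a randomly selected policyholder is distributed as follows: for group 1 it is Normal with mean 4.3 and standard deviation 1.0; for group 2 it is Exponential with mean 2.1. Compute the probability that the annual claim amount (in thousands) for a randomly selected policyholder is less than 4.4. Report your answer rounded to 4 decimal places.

0.6410

Conditional on each group, P(X < 4.4): 1: 0.539828; 2: 0.876959.
By total probability, P(X < 4.4) = 0.7·0.539828 + 0.3·0.876959 = 0.640967.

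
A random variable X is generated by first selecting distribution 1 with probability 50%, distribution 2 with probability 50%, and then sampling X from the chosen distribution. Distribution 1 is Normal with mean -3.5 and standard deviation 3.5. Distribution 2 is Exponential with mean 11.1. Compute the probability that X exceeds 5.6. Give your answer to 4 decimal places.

0.3042

Conditional on each component, P(X > 5.6): 1: 0.00466119; 2: 0.603805.
By total probability, P(X > 5.6) = 0.5·0.00466119 + 0.5·0.603805 = 0.304233.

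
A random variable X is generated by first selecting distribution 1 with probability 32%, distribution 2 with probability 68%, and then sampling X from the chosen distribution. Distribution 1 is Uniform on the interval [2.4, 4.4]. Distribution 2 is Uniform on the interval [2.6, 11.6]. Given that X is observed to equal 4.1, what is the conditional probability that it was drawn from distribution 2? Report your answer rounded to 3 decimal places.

Likelihoods f(4.1 | ·): 1: 0.5; 2: 0.111111.
Posterior ∝ prior × likelihood. Numerator for 2: 0.68·0.111111 = 0.0755556.
Normalizing constant: 0.32·0.5 + 0.68·0.111111 = 0.235556.
P(2 | observation) = 0.0755556 / 0.235556 = 0.320755.

0.321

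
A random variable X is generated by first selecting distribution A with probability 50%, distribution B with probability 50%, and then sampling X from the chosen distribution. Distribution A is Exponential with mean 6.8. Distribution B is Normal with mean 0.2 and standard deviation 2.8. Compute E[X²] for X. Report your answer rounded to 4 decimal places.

50.1800

For each component E[X²] = Var + (mean)², giving A: 92.48; B: 7.88.
Overall E[X²] = 0.5·92.48 + 0.5·7.88 = 50.18.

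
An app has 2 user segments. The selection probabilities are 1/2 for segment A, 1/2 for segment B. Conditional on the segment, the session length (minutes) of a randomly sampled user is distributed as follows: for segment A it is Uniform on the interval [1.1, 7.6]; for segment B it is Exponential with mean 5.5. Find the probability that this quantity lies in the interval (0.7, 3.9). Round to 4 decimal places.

0.4096

Conditional on each segment, P(0.7 < X < 3.9): A: 0.430769; B: 0.388402.
By total probability, P(0.7 < X < 3.9) = 0.5·0.430769 + 0.5·0.388402 = 0.409586.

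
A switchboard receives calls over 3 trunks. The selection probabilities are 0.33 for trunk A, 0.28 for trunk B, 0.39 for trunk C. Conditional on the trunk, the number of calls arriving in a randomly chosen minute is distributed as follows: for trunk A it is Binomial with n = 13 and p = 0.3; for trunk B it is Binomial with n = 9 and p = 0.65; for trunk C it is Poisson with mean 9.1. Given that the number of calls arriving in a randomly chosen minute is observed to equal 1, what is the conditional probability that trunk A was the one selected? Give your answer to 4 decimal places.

0.9588

Likelihoods P(X=1 | ·): A: 0.053981; B: 0.00131735; C: 0.00101616.
Posterior ∝ prior × likelihood. Numerator for A: 0.33·0.053981 = 0.0178137.
Normalizing constant: 0.33·0.053981 + 0.28·0.00131735 + 0.39·0.00101616 = 0.0185789.
P(A | observation) = 0.0178137 / 0.0185789 = 0.958816.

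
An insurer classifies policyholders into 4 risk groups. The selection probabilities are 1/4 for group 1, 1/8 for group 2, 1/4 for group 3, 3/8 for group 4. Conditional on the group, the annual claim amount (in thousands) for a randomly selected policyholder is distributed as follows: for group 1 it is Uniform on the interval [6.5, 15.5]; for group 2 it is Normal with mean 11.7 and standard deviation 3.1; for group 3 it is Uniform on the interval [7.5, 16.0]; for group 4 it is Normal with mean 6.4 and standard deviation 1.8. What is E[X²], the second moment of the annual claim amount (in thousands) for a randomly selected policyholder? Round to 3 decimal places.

For each component E[X²] = Var + (mean)², giving 1: 127.75; 2: 146.5; 3: 144.083; 4: 44.2.
Overall E[X²] = 0.25·127.75 + 0.125·146.5 + 0.25·144.083 + 0.375·44.2 = 102.846.

102.846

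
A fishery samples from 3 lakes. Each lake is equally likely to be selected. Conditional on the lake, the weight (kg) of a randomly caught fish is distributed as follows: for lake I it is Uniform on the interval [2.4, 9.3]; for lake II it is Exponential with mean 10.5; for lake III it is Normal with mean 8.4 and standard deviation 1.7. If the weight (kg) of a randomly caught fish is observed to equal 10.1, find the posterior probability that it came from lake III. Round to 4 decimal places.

Likelihoods f(10.1 | ·): I: 0; II: 0.0363966; III: 0.142336.
Posterior ∝ prior × likelihood. Numerator for III: 0.333333·0.142336 = 0.0474452.
Normalizing constant: 0.333333·0 + 0.333333·0.0363966 + 0.333333·0.142336 = 0.0595774.
P(III | observation) = 0.0474452 / 0.0595774 = 0.796363.

0.7964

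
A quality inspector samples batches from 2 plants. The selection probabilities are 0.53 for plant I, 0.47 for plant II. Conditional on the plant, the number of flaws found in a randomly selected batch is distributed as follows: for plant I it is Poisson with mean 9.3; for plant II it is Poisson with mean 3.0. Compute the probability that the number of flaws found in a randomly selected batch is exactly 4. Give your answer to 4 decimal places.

Conditional on each plant, P(X = 4): I: 0.0284959; II: 0.168031.
By total probability, P(X = 4) = 0.53·0.0284959 + 0.47·0.168031 = 0.0940775.

0.0941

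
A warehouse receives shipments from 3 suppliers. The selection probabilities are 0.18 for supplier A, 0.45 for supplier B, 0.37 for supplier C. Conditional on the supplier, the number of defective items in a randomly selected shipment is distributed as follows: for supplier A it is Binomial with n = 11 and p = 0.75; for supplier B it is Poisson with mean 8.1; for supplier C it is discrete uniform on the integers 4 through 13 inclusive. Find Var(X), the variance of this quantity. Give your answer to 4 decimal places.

7.1014

Per component, A: μ=8.25, E[X²]=70.125; B: μ=8.1, E[X²]=73.71; C: μ=8.5, E[X²]=80.5.
E[X] = 0.18·8.25 + 0.45·8.1 + 0.37·8.5 = 8.275.
E[X²] = 0.18·70.125 + 0.45·73.71 + 0.37·80.5 = 75.577.
Var(X) = E[X²] − (E[X])² = 75.577 − 68.4756 = 7.10137.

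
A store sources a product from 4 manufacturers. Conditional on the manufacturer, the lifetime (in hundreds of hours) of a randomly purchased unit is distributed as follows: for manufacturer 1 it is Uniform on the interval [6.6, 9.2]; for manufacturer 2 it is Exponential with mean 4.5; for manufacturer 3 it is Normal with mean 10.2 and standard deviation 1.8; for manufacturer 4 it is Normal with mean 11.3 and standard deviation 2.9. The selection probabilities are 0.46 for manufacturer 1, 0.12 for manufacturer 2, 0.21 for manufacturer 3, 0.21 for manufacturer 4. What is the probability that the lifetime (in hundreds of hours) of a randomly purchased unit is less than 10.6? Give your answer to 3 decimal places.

0.777

Conditional on each manufacturer, P(X < 10.6): 1: 1; 2: 0.905159; 3: 0.58793; 4: 0.404631.
By total probability, P(X < 10.6) = 0.46·1 + 0.12·0.905159 + 0.21·0.58793 + 0.21·0.404631 = 0.777057.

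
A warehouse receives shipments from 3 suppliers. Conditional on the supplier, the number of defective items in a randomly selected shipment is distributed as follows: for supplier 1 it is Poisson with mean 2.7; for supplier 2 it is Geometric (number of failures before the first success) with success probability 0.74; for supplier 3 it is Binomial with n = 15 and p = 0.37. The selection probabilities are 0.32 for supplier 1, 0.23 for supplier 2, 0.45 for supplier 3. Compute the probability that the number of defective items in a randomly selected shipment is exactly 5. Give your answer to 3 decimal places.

Conditional on each supplier, P(X = 5): 1: 0.0803605; 2: 0.000879222; 3: 0.205102.
By total probability, P(X = 5) = 0.32·0.0803605 + 0.23·0.000879222 + 0.45·0.205102 = 0.118213.

0.118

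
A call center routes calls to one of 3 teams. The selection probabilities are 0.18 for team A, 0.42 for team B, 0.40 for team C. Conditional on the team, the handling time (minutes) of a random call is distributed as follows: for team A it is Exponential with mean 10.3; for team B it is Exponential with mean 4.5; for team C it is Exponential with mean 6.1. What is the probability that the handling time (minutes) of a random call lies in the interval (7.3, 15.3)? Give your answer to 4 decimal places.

Conditional on each team, P(7.3 < X < 15.3): A: 0.265862; B: 0.164086; C: 0.220768.
By total probability, P(7.3 < X < 15.3) = 0.18·0.265862 + 0.42·0.164086 + 0.4·0.220768 = 0.205079.

0.2051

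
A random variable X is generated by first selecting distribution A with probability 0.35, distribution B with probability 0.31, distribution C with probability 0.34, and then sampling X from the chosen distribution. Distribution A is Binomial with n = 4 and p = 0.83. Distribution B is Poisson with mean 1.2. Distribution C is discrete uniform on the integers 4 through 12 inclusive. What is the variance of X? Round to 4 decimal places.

Per component, A: μ=3.32, E[X²]=11.5868; B: μ=1.2, E[X²]=2.64; C: μ=8, E[X²]=70.6667.
E[X] = 0.35·3.32 + 0.31·1.2 + 0.34·8 = 4.254.
E[X²] = 0.35·11.5868 + 0.31·2.64 + 0.34·70.6667 = 28.9004.
Var(X) = E[X²] − (E[X])² = 28.9004 − 18.0965 = 10.8039.

10.8039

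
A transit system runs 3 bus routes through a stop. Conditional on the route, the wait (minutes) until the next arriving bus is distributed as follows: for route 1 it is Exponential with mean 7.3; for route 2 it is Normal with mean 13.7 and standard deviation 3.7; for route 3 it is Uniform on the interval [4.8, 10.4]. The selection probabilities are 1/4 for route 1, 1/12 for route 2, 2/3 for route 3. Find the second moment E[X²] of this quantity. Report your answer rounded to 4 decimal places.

For each component E[X²] = Var + (mean)², giving 1: 106.58; 2: 201.38; 3: 60.3733.
Overall E[X²] = 0.25·106.58 + 0.0833333·201.38 + 0.666667·60.3733 = 83.6756.

83.6756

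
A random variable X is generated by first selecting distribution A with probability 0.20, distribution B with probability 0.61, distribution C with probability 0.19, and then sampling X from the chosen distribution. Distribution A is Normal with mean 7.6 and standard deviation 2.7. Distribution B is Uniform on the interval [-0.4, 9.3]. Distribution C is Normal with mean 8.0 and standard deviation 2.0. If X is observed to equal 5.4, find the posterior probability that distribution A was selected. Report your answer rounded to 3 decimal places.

0.211

Likelihoods f(5.4 | ·): A: 0.106017; B: 0.103093; C: 0.0856843.
Posterior ∝ prior × likelihood. Numerator for A: 0.2·0.106017 = 0.0212035.
Normalizing constant: 0.2·0.106017 + 0.61·0.103093 + 0.19·0.0856843 = 0.10037.
P(A | observation) = 0.0212035 / 0.10037 = 0.211253.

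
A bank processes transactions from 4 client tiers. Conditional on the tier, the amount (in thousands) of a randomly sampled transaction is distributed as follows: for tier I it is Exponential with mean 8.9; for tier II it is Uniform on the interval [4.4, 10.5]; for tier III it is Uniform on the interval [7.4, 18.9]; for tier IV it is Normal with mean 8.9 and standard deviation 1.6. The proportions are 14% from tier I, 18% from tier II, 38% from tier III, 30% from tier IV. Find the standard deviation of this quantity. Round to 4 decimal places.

Per component, I: μ=8.9, E[X²]=158.42; II: μ=7.45, E[X²]=58.6033; III: μ=13.15, E[X²]=183.943; IV: μ=8.9, E[X²]=81.77.
E[X] = 0.14·8.9 + 0.18·7.45 + 0.38·13.15 + 0.3·8.9 = 10.254.
E[X²] = 0.14·158.42 + 0.18·58.6033 + 0.38·183.943 + 0.3·81.77 = 127.157.
Var(X) = E[X²] − (E[X])² = 127.157 − 105.145 = 22.0124.
SD(X) = √22.0124 = 4.69173.

4.6917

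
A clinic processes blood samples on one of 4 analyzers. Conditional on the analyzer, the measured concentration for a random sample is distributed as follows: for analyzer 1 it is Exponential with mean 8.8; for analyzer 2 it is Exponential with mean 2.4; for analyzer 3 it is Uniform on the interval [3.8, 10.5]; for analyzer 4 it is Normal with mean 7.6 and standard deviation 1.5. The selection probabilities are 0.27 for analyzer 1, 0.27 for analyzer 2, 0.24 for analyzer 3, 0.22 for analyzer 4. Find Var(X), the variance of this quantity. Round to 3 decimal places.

30.184

Per component, 1: μ=8.8, E[X²]=154.88; 2: μ=2.4, E[X²]=11.52; 3: μ=7.15, E[X²]=54.8633; 4: μ=7.6, E[X²]=60.01.
E[X] = 0.27·8.8 + 0.27·2.4 + 0.24·7.15 + 0.22·7.6 = 6.412.
E[X²] = 0.27·154.88 + 0.27·11.52 + 0.24·54.8633 + 0.22·60.01 = 71.2974.
Var(X) = E[X²] − (E[X])² = 71.2974 − 41.1137 = 30.1837.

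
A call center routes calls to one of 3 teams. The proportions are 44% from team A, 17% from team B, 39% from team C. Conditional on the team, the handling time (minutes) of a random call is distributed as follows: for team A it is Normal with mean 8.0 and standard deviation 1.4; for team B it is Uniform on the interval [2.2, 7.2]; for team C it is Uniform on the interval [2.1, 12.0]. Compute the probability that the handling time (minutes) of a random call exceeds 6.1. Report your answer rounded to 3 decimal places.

0.671

Conditional on each team, P(X > 6.1): A: 0.912632; B: 0.22; C: 0.59596.
By total probability, P(X > 6.1) = 0.44·0.912632 + 0.17·0.22 + 0.39·0.59596 = 0.671382.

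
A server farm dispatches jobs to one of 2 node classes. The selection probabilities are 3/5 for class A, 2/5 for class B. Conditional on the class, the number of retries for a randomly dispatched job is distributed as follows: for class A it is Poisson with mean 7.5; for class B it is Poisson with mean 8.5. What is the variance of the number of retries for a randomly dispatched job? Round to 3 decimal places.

Per component, A: μ=7.5, E[X²]=63.75; B: μ=8.5, E[X²]=80.75.
E[X] = 0.6·7.5 + 0.4·8.5 = 7.9.
E[X²] = 0.6·63.75 + 0.4·80.75 = 70.55.
Var(X) = E[X²] − (E[X])² = 70.55 − 62.41 = 8.14.

8.140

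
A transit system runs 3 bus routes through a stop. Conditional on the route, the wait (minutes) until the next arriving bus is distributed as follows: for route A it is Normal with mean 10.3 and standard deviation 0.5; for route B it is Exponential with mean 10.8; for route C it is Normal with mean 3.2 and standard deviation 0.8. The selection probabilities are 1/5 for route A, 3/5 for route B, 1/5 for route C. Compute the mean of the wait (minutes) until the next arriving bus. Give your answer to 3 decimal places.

9.180

Component means — A: 10.3; B: 10.8; C: 3.2.
E[X] = 0.2·10.3 + 0.6·10.8 + 0.2·3.2 = 9.18.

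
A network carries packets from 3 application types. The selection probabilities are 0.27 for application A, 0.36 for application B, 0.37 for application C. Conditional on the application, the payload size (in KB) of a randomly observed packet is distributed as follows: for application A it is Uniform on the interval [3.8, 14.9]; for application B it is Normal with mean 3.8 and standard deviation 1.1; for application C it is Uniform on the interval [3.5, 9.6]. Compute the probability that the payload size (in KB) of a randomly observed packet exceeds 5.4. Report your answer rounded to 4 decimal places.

Conditional on each application, P(X > 5.4): A: 0.855856; B: 0.0728976; C: 0.688525.
By total probability, P(X > 5.4) = 0.27·0.855856 + 0.36·0.0728976 + 0.37·0.688525 = 0.512078.

0.5121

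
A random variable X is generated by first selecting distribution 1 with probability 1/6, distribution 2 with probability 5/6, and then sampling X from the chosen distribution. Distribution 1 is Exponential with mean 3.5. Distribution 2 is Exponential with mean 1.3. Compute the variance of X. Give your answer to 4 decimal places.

Per component, 1: μ=3.5, E[X²]=24.5; 2: μ=1.3, E[X²]=3.38.
E[X] = 0.166667·3.5 + 0.833333·1.3 = 1.66667.
E[X²] = 0.166667·24.5 + 0.833333·3.38 = 6.9.
Var(X) = E[X²] − (E[X])² = 6.9 − 2.77778 = 4.12222.

4.1222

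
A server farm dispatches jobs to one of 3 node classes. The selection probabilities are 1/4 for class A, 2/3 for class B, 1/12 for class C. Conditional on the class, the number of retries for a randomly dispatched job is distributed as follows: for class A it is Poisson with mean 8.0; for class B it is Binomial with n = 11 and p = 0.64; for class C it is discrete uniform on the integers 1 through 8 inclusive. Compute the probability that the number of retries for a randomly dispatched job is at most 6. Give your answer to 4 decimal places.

0.3796

Conditional on each class, P(X ≤ 6): A: 0.313374; B: 0.358101; C: 0.75.
By total probability, P(X ≤ 6) = 0.25·0.313374 + 0.666667·0.358101 + 0.0833333·0.75 = 0.379577.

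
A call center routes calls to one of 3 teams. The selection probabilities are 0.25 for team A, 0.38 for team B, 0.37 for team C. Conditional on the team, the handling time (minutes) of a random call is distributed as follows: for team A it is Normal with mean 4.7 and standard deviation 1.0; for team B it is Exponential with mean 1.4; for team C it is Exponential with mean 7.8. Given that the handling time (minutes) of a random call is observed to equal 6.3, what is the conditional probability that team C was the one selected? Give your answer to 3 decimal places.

0.408

Likelihoods f(6.3 | ·): A: 0.110921; B: 0.007935; C: 0.0571649.
Posterior ∝ prior × likelihood. Numerator for C: 0.37·0.0571649 = 0.021151.
Normalizing constant: 0.25·0.110921 + 0.38·0.007935 + 0.37·0.0571649 = 0.0518965.
P(C | observation) = 0.021151 / 0.0518965 = 0.407561.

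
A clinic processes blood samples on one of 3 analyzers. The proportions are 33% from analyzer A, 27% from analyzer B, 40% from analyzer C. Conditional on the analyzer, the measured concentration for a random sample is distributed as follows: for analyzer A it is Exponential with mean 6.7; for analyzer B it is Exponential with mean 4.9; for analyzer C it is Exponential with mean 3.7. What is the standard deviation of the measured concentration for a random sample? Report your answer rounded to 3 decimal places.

Per component, A: μ=6.7, E[X²]=89.78; B: μ=4.9, E[X²]=48.02; C: μ=3.7, E[X²]=27.38.
E[X] = 0.33·6.7 + 0.27·4.9 + 0.4·3.7 = 5.014.
E[X²] = 0.33·89.78 + 0.27·48.02 + 0.4·27.38 = 53.5448.
Var(X) = E[X²] − (E[X])² = 53.5448 − 25.1402 = 28.4046.
SD(X) = √28.4046 = 5.3296.

5.330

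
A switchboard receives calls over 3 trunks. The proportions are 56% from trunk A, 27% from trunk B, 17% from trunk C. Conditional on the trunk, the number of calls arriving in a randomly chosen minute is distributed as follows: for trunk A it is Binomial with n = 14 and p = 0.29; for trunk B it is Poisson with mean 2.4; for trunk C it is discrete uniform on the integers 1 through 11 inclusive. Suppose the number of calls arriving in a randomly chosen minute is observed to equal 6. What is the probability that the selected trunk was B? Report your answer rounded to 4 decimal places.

0.0751

Likelihoods P(X=6 | ·): A: 0.115348; B: 0.0240784; C: 0.0909091.
Posterior ∝ prior × likelihood. Numerator for B: 0.27·0.0240784 = 0.00650118.
Normalizing constant: 0.56·0.115348 + 0.27·0.0240784 + 0.17·0.0909091 = 0.0865506.
P(B | observation) = 0.00650118 / 0.0865506 = 0.0751142.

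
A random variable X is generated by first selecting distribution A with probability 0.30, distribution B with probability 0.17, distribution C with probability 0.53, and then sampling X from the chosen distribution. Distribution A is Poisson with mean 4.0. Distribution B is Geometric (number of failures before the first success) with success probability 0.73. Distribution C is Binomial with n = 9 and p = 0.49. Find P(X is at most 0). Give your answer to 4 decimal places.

Conditional on each component, P(X ≤ 0): A: 0.0183156; B: 0.73; C: 0.00233417.
By total probability, P(X ≤ 0) = 0.3·0.0183156 + 0.17·0.73 + 0.53·0.00233417 = 0.130832.

0.1308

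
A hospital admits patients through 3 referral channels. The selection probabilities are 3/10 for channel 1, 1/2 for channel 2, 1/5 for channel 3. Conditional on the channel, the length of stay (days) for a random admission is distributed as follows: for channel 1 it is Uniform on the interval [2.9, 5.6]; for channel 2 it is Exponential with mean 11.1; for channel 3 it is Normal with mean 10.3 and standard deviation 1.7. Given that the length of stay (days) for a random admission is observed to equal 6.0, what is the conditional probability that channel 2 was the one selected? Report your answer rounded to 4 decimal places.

Likelihoods f(6.0 | ·): 1: 0; 2: 0.0524715; 3: 0.00957568.
Posterior ∝ prior × likelihood. Numerator for 2: 0.5·0.0524715 = 0.0262357.
Normalizing constant: 0.3·0 + 0.5·0.0524715 + 0.2·0.00957568 = 0.0281509.
P(2 | observation) = 0.0262357 / 0.0281509 = 0.931969.

0.9320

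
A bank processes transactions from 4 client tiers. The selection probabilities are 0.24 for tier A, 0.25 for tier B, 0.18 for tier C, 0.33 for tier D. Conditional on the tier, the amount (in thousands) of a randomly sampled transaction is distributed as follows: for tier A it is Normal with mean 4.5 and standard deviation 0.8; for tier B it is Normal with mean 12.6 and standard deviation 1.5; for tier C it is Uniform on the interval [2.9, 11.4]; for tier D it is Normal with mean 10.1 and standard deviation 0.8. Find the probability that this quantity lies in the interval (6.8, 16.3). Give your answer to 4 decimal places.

Conditional on each tier, P(6.8 < X < 16.3): A: 0.00202014; B: 0.993126; C: 0.541176; D: 0.999981.
By total probability, P(6.8 < X < 16.3) = 0.24·0.00202014 + 0.25·0.993126 + 0.18·0.541176 + 0.33·0.999981 = 0.676172.

0.6762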